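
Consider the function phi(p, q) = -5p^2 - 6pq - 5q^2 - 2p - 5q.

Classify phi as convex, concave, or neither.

phi is quadratic, so its Hessian is the constant matrix H = [[-10, -6], [-6, -10]].
det(H) = 64, tr(H) = -20.
det(H) > 0 and tr(H) < 0, so H is negative definite everywhere: concave.

concave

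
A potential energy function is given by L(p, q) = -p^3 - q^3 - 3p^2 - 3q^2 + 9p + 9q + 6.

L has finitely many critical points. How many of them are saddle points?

2

L separates as a function of p plus a function of q, so ∇L=0 decouples.
∂L/∂p = -3(p - 1)(p + 3) = 0 at p ∈ {-3, 1}; ∂L/∂q = -3(q - 1)(q + 3) = 0 at q ∈ {-3, 1}.
The Hessian is diagonal: diag(L_pp, L_qq). Second derivatives: L_pp(-3)=12, L_pp(1)=-12; L_qq(-3)=12, L_qq(1)=-12.
Saddle points occur where the two diagonal entries have opposite signs: (-3, 1), (1, -3). Count: 2.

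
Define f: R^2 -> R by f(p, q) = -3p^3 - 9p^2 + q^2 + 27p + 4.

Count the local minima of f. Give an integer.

f separates as a function of p plus a function of q, so ∇f=0 decouples.
∂f/∂p = -9(p - 1)(p + 3) = 0 at p ∈ {-3, 1}; ∂f/∂q = 2q = 0 at q ∈ {0}.
The Hessian is diagonal: diag(f_pp, f_qq). Second derivatives: f_pp(-3)=36, f_pp(1)=-36; f_qq(0)=2.
Local minima occur where both diagonal entries positive: (-3, 0). Count: 1.

1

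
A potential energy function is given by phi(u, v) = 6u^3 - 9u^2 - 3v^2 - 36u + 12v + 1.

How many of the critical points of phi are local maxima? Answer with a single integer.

1

phi separates as a function of u plus a function of v, so ∇phi=0 decouples.
∂phi/∂u = 18(u - 2)(u + 1) = 0 at u ∈ {-1, 2}; ∂phi/∂v = -6(v - 2) = 0 at v ∈ {2}.
The Hessian is diagonal: diag(phi_uu, phi_vv). Second derivatives: phi_uu(-1)=-54, phi_uu(2)=54; phi_vv(2)=-6.
Local maxima occur where both diagonal entries negative: (-1, 2). Count: 1.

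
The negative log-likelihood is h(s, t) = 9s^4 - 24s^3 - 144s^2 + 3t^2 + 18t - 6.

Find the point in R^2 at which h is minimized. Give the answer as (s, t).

h(s,t) separates as P(s) + Q(t) − 6, so its minimum is min P + min Q − 6.
P'(s) = 36s(s - 4)(s + 2) vanishes at s ∈ {-2, 0, 4}; Q'(t) = 6(t + 3) vanishes at t ∈ {-3}.
Local minima of P (where P''>0): P(-2)=-240, P(4)=-1536. Local minima of Q: Q(-3)=-27.
So the global minimum of h is P(4) + Q(-3) − 6 = -1536 − 27 − 6 = -1569, attained at (4, -3).

(4, -3)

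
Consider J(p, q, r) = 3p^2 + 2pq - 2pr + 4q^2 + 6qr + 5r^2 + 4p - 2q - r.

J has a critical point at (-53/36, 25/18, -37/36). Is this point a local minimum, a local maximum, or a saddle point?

local minimum

The Hessian is constant: H = [[6, 2, -2], [2, 8, 6], [-2, 6, 10]].
Leading principal minors: Δ₁ = 6, Δ₂ = 44, Δ₃ = 144.
All leading minors are positive, so H is positive definite: a local minimum.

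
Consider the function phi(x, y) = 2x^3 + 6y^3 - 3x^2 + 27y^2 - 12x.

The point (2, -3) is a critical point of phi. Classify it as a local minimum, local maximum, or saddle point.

The mixed partial ∂²phi/∂x∂y is 0, so the Hessian at any point is diag(phi_xx, phi_yy) = diag(6(2x - 1), 18(2y + 3)).
At (2, -3): H = diag(18, -54).
The eigenvalues have opposite signs, so H is indefinite: a saddle point.

saddle point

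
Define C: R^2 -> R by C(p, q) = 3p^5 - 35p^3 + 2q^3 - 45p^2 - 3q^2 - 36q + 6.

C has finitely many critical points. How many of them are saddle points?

C separates as a function of p plus a function of q, so ∇C=0 decouples.
∂C/∂p = 15p(p - 3)(p + 1)(p + 2) = 0 at p ∈ {-2, -1, 0, 3}; ∂C/∂q = 6(q - 3)(q + 2) = 0 at q ∈ {-2, 3}.
The Hessian is diagonal: diag(C_pp, C_qq). Second derivatives: C_pp(-2)=-150, C_pp(-1)=60, C_pp(0)=-90, C_pp(3)=900; C_qq(-2)=-30, C_qq(3)=30.
Saddle points occur where the two diagonal entries have opposite signs: (-2, 3), (-1, -2), (0, 3), (3, -2). Count: 4.

4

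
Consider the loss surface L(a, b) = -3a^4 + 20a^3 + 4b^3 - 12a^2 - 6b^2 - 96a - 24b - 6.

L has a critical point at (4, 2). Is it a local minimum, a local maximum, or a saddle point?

saddle point

The mixed partial ∂²L/∂a∂b is 0, so the Hessian at any point is diag(L_aa, L_bb) = diag(12(-3a^2 + 10a - 2), 12(2b - 1)).
At (4, 2): H = diag(-120, 36).
The eigenvalues have opposite signs, so H is indefinite: a saddle point.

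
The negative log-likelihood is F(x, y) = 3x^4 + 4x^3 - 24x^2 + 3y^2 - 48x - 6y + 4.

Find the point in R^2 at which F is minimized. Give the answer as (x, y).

(2, 1)

F(x,y) separates as P(x) + Q(y) + 4, so its minimum is min P + min Q + 4.
P'(x) = 12(x - 2)(x + 1)(x + 2) vanishes at x ∈ {-2, -1, 2}; Q'(y) = 6y - 6 vanishes at y ∈ {1}.
Local minima of P (where P''>0): P(-2)=16, P(2)=-112. Local minima of Q: Q(1)=-3.
So the global minimum of F is P(2) + Q(1) + 4 = -112 − 3 + 4 = -111, attained at (2, 1).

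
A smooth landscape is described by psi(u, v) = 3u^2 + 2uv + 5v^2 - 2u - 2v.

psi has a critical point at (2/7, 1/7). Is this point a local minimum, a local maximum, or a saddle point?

The Hessian of psi is constant: H = [[6, 2], [2, 10]].
det(H) = 6·10 − 2² = 56.
det(H) > 0 and tr(H) = 16 > 0, so H is positive definite and the point is a local minimum.

local minimum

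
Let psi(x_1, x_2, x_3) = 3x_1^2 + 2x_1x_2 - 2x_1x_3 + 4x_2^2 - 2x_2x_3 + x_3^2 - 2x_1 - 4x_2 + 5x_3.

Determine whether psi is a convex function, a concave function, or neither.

convex

psi is quadratic, so its Hessian is the constant matrix H = [[6, 2, -2], [2, 8, -2], [-2, -2, 2]].
Leading principal minors: 6, 44, 48.
All positive ⇒ H ≻ 0 ⇒ convex.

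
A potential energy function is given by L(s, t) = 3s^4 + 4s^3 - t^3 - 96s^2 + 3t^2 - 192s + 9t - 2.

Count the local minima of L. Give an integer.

L separates as a function of s plus a function of t, so ∇L=0 decouples.
∂L/∂s = 12(s - 4)(s + 1)(s + 4) = 0 at s ∈ {-4, -1, 4}; ∂L/∂t = -3(t - 3)(t + 1) = 0 at t ∈ {-1, 3}.
The Hessian is diagonal: diag(L_ss, L_tt). Second derivatives: L_ss(-4)=288, L_ss(-1)=-180, L_ss(4)=480; L_tt(-1)=12, L_tt(3)=-12.
Local minima occur where both diagonal entries positive: (-4, -1), (4, -1). Count: 2.

2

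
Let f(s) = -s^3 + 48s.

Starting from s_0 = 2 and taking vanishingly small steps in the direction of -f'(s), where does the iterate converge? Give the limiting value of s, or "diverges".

-4

f'(s) = -3(s - 4)(s + 4), so f'(2) = 36.
Gradient descent moves in the -f' direction, i.e. s is decreasing.
The nearest critical point in that direction is s = -4, where f'' = 24 > 0 (a local minimum). The iterate converges there.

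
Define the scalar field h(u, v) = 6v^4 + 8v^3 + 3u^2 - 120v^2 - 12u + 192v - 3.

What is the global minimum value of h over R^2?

-1679

h(u,v) separates as P(u) + Q(v) − 3, so its minimum is min P + min Q − 3.
P'(u) = 6u - 12 vanishes at u ∈ {2}; Q'(v) = 24(v - 2)(v - 1)(v + 4) vanishes at v ∈ {-4, 1, 2}.
Local minima of P (where P''>0): P(2)=-12. Local minima of Q: Q(-4)=-1664, Q(2)=64.
So the global minimum of h is P(2) + Q(-4) − 3 = -12 − 1664 − 3 = -1679, attained at (2, -4).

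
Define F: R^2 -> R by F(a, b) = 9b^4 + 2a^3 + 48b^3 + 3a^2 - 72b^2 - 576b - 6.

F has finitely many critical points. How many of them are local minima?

F separates as a function of a plus a function of b, so ∇F=0 decouples.
∂F/∂a = 6a(a + 1) = 0 at a ∈ {-1, 0}; ∂F/∂b = 36(b - 2)(b + 2)(b + 4) = 0 at b ∈ {-4, -2, 2}.
The Hessian is diagonal: diag(F_aa, F_bb). Second derivatives: F_aa(-1)=-6, F_aa(0)=6; F_bb(-4)=432, F_bb(-2)=-288, F_bb(2)=864.
Local minima occur where both diagonal entries positive: (0, -4), (0, 2). Count: 2.

2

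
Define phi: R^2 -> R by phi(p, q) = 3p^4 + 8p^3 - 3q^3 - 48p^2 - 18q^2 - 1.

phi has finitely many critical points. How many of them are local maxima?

phi separates as a function of p plus a function of q, so ∇phi=0 decouples.
∂phi/∂p = 12p(p - 2)(p + 4) = 0 at p ∈ {-4, 0, 2}; ∂phi/∂q = -9q(q + 4) = 0 at q ∈ {-4, 0}.
The Hessian is diagonal: diag(phi_pp, phi_qq). Second derivatives: phi_pp(-4)=288, phi_pp(0)=-96, phi_pp(2)=144; phi_qq(-4)=36, phi_qq(0)=-36.
Local maxima occur where both diagonal entries negative: (0, 0). Count: 1.

1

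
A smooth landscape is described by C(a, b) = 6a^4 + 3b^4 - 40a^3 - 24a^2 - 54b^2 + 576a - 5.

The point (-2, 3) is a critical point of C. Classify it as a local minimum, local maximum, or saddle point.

The mixed partial ∂²C/∂a∂b is 0, so the Hessian at any point is diag(C_aa, C_bb) = diag(24(3a^2 - 10a - 2), 36(b^2 - 3)).
At (-2, 3): H = diag(720, 216).
Both eigenvalues are positive, so H is positive definite: a local minimum.

local minimum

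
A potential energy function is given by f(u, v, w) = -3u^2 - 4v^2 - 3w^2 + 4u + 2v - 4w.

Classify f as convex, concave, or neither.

f is quadratic, so its Hessian is the constant matrix H = [[-6, 0, 0], [0, -8, 0], [0, 0, -6]].
Leading principal minors: -6, 48, -288.
Signs alternate −, +, − ⇒ H ≺ 0 ⇒ concave.

concave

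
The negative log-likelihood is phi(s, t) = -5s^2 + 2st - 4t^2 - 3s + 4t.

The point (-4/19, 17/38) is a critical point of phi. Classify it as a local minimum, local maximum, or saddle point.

local maximum

The Hessian of phi is constant: H = [[-10, 2], [2, -8]].
det(H) = (-10)·(-8) − 2² = 76.
det(H) > 0 and tr(H) = -18 < 0, so H is negative definite and the point is a local maximum.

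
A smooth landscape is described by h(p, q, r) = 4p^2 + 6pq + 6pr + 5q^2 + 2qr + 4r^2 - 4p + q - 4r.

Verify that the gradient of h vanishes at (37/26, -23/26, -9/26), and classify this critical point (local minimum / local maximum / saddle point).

local minimum

∇h = (8p + 6q + 6r - 4, 6p + 10q + 2r + 1, 6p + 2q + 8r - 4); substituting (37/26, -23/26, -9/26) gives ∇h = (0, 0, 0), so (37/26, -23/26, -9/26) is indeed a critical point.
The Hessian is constant: H = [[8, 6, 6], [6, 10, 2], [6, 2, 8]].
Leading principal minors: Δ₁ = 8, Δ₂ = 44, Δ₃ = 104.
All leading minors are positive, so H is positive definite: a local minimum.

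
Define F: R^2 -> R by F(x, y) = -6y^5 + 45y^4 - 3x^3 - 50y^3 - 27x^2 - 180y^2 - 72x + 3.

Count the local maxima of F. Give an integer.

2

F separates as a function of x plus a function of y, so ∇F=0 decouples.
∂F/∂x = -9(x + 2)(x + 4) = 0 at x ∈ {-4, -2}; ∂F/∂y = -30y(y - 4)(y - 3)(y + 1) = 0 at y ∈ {-1, 0, 3, 4}.
The Hessian is diagonal: diag(F_xx, F_yy). Second derivatives: F_xx(-4)=18, F_xx(-2)=-18; F_yy(-1)=600, F_yy(0)=-360, F_yy(3)=360, F_yy(4)=-600.
Local maxima occur where both diagonal entries negative: (-2, 0), (-2, 4). Count: 2.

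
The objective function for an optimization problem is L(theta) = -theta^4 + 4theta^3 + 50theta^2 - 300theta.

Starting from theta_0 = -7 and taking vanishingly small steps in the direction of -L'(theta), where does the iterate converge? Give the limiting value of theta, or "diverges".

L'(theta) = -4(theta - 5)(theta - 3)(theta + 5), so L'(-7) = 960.
Gradient descent moves in the -L' direction, i.e. theta is decreasing.
There is no critical point below theta=-7, and L' keeps the same sign, so the iterate runs off to −∞.

diverges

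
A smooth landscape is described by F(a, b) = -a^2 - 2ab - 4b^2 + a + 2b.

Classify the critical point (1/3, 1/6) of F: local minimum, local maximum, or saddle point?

local maximum

The Hessian of F is constant: H = [[-2, -2], [-2, -8]].
det(H) = (-2)·(-8) − (-2)² = 12.
det(H) > 0 and tr(H) = -10 < 0, so H is negative definite and the point is a local maximum.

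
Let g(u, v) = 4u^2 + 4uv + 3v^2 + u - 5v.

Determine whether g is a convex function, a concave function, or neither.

convex

g is quadratic, so its Hessian is the constant matrix H = [[8, 4], [4, 6]].
det(H) = 32, tr(H) = 14.
det(H) > 0 and tr(H) > 0, so H is positive definite everywhere: convex.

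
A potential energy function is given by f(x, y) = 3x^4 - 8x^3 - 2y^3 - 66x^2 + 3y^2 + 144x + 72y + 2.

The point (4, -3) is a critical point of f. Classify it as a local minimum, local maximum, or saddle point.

The mixed partial ∂²f/∂x∂y is 0, so the Hessian at any point is diag(f_xx, f_yy) = diag(12(3x^2 - 4x - 11), 6(-2y + 1)).
At (4, -3): H = diag(252, 42).
Both eigenvalues are positive, so H is positive definite: a local minimum.

local minimum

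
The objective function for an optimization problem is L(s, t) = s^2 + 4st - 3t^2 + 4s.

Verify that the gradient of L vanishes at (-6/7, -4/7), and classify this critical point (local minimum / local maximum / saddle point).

∇L = (2s + 4t + 4, 4s - 6t); substituting (-6/7, -4/7) gives ∇L = (0, 0), so (-6/7, -4/7) is indeed a critical point.
The Hessian of L is constant: H = [[2, 4], [4, -6]].
det(H) = 2·(-6) − 4² = -28.
Since det(H) < 0, H is indefinite and the critical point is a saddle point.

saddle point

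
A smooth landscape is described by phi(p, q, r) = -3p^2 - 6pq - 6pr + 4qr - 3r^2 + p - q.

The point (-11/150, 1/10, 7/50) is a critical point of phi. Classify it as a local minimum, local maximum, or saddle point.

saddle point

The Hessian is constant: H = [[-6, -6, -6], [-6, 0, 4], [-6, 4, -6]].
Leading principal minors: Δ₁ = -6, Δ₂ = -36, Δ₃ = 600.
The minors fit neither the all-positive nor the alternating-sign pattern, so H is indefinite: a saddle point.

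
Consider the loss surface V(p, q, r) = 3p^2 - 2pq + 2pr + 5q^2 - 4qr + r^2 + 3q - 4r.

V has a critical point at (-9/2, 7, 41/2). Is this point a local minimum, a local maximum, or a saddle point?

local minimum

The Hessian is constant: H = [[6, -2, 2], [-2, 10, -4], [2, -4, 2]].
Leading principal minors: Δ₁ = 6, Δ₂ = 56, Δ₃ = 8.
All leading minors are positive, so H is positive definite: a local minimum.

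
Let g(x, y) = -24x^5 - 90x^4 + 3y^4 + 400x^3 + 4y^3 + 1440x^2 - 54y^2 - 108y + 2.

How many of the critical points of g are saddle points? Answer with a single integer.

g separates as a function of x plus a function of y, so ∇g=0 decouples.
∂g/∂x = -120x(x - 3)(x + 2)(x + 4) = 0 at x ∈ {-4, -2, 0, 3}; ∂g/∂y = 12(y - 3)(y + 1)(y + 3) = 0 at y ∈ {-3, -1, 3}.
The Hessian is diagonal: diag(g_xx, g_yy). Second derivatives: g_xx(-4)=6720, g_xx(-2)=-2400, g_xx(0)=2880, g_xx(3)=-12600; g_yy(-3)=144, g_yy(-1)=-96, g_yy(3)=288.
Saddle points occur where the two diagonal entries have opposite signs: (-4, -1), (-2, -3), (-2, 3), (0, -1), (3, -3), (3, 3). Count: 6.

6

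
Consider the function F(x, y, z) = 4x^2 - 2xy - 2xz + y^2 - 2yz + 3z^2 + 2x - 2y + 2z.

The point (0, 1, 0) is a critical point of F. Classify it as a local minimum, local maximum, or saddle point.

local minimum

The Hessian is constant: H = [[8, -2, -2], [-2, 2, -2], [-2, -2, 6]].
Leading principal minors: Δ₁ = 8, Δ₂ = 12, Δ₃ = 16.
All leading minors are positive, so H is positive definite: a local minimum.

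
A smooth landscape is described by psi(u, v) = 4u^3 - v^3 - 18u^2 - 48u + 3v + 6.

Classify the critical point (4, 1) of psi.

saddle point

The mixed partial ∂²psi/∂u∂v is 0, so the Hessian at any point is diag(psi_uu, psi_vv) = diag(12(2u - 3), -6v).
At (4, 1): H = diag(60, -6).
The eigenvalues have opposite signs, so H is indefinite: a saddle point.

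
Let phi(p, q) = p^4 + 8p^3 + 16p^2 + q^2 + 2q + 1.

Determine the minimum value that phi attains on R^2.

0

phi(p,q) separates as A(p) + B(q) + 1, so its minimum is min A + min B + 1.
A'(p) = 4p(p + 2)(p + 4) vanishes at p ∈ {-4, -2, 0}; B'(q) = 2q + 2 vanishes at q ∈ {-1}.
Local minima of A (where A''>0): A(-4)=0, A(0)=0. Local minima of B: B(-1)=-1.
So the global minimum of phi is A(-4) + B(-1) + 1 = 0 − 1 + 1 = 0, attained at (-4, -1).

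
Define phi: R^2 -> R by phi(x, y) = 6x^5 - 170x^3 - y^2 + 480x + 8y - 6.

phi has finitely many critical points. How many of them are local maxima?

phi separates as a function of x plus a function of y, so ∇phi=0 decouples.
∂phi/∂x = 30(x - 4)(x - 1)(x + 1)(x + 4) = 0 at x ∈ {-4, -1, 1, 4}; ∂phi/∂y = -2(y - 4) = 0 at y ∈ {4}.
The Hessian is diagonal: diag(phi_xx, phi_yy). Second derivatives: phi_xx(-4)=-3600, phi_xx(-1)=900, phi_xx(1)=-900, phi_xx(4)=3600; phi_yy(4)=-2.
Local maxima occur where both diagonal entries negative: (-4, 4), (1, 4). Count: 2.

2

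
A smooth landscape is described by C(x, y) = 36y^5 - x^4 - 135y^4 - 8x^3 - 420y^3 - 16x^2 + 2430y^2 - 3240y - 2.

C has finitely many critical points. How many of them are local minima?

2

C separates as a function of x plus a function of y, so ∇C=0 decouples.
∂C/∂x = -4x(x + 2)(x + 4) = 0 at x ∈ {-4, -2, 0}; ∂C/∂y = 180(y - 3)(y - 2)(y - 1)(y + 3) = 0 at y ∈ {-3, 1, 2, 3}.
The Hessian is diagonal: diag(C_xx, C_yy). Second derivatives: C_xx(-4)=-32, C_xx(-2)=16, C_xx(0)=-32; C_yy(-3)=-21600, C_yy(1)=1440, C_yy(2)=-900, C_yy(3)=2160.
Local minima occur where both diagonal entries positive: (-2, 1), (-2, 3). Count: 2.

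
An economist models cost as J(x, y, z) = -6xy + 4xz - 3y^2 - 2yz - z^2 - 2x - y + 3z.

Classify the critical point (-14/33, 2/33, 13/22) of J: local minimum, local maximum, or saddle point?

saddle point

The Hessian is constant: H = [[0, -6, 4], [-6, -6, -2], [4, -2, -2]].
Leading principal minors: Δ₁ = 0, Δ₂ = -36, Δ₃ = 264.
The minors fit neither the all-positive nor the alternating-sign pattern, so H is indefinite: a saddle point.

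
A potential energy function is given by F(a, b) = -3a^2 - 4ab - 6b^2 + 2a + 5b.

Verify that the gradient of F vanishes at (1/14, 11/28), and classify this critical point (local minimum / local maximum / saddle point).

local maximum

∇F = (-6a - 4b + 2, -4a - 12b + 5); substituting (1/14, 11/28) gives ∇F = (0, 0), so (1/14, 11/28) is indeed a critical point.
The Hessian of F is constant: H = [[-6, -4], [-4, -12]].
det(H) = (-6)·(-12) − (-4)² = 56.
det(H) > 0 and tr(H) = -18 < 0, so H is negative definite and the point is a local maximum.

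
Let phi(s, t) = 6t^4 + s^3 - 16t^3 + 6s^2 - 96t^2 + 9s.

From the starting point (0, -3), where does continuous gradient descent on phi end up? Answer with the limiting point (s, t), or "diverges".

phi is separable, so gradient descent decouples: s follows -∂phi/∂s, t follows -∂phi/∂t.
∂phi/∂s = 3(s + 1)(s + 3); at s=0 this is 9, so s decreases.
∂phi/∂t = 24t(t - 4)(t + 2); at t=-3 this is -504, so t increases.
s converges to its nearest critical value -1 (a local min of the s-part); t converges to -2. The iterate converges to (-1, -2).

(-1, -2)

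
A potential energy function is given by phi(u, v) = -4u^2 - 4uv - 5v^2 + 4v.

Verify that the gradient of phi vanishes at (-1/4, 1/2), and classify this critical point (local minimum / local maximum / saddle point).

∇phi = (-8u - 4v, -4u - 10v + 4); substituting (-1/4, 1/2) gives ∇phi = (0, 0), so (-1/4, 1/2) is indeed a critical point.
The Hessian of phi is constant: H = [[-8, -4], [-4, -10]].
det(H) = (-8)·(-10) − (-4)² = 64.
det(H) > 0 and tr(H) = -18 < 0, so H is negative definite and the point is a local maximum.

local maximum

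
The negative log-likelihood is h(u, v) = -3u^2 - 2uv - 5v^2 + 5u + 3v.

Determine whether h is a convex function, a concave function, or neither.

concave

h is quadratic, so its Hessian is the constant matrix H = [[-6, -2], [-2, -10]].
det(H) = 56, tr(H) = -16.
det(H) > 0 and tr(H) < 0, so H is negative definite everywhere: concave.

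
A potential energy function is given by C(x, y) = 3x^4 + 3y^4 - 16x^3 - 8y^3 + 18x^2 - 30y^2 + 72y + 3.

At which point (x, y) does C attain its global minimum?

(3, -2)

C(x,y) separates as P(x) + Q(y) + 3, so its minimum is min P + min Q + 3.
P'(x) = 12x(x - 3)(x - 1) vanishes at x ∈ {0, 1, 3}; Q'(y) = 12(y - 3)(y - 1)(y + 2) vanishes at y ∈ {-2, 1, 3}.
Local minima of P (where P''>0): P(0)=0, P(3)=-27. Local minima of Q: Q(-2)=-152, Q(3)=-27.
So the global minimum of C is P(3) + Q(-2) + 3 = -27 − 152 + 3 = -176, attained at (3, -2).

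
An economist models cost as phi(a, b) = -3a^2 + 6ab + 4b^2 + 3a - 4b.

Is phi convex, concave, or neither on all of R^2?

phi is quadratic, so its Hessian is the constant matrix H = [[-6, 6], [6, 8]].
det(H) = -84, tr(H) = 2.
det(H) < 0, so H is indefinite: neither convex nor concave.

neither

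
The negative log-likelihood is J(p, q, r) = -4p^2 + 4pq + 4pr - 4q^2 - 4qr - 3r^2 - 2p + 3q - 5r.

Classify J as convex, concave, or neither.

J is quadratic, so its Hessian is the constant matrix H = [[-8, 4, 4], [4, -8, -4], [4, -4, -6]].
Leading principal minors: -8, 48, -160.
Signs alternate −, +, − ⇒ H ≺ 0 ⇒ concave.

concave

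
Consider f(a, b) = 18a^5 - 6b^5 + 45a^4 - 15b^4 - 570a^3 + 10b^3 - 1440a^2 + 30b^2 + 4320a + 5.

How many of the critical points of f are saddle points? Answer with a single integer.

f separates as a function of a plus a function of b, so ∇f=0 decouples.
∂f/∂a = 90(a - 4)(a - 1)(a + 3)(a + 4) = 0 at a ∈ {-4, -3, 1, 4}; ∂f/∂b = -30b(b - 1)(b + 1)(b + 2) = 0 at b ∈ {-2, -1, 0, 1}.
The Hessian is diagonal: diag(f_aa, f_bb). Second derivatives: f_aa(-4)=-3600, f_aa(-3)=2520, f_aa(1)=-5400, f_aa(4)=15120; f_bb(-2)=180, f_bb(-1)=-60, f_bb(0)=60, f_bb(1)=-180.
Saddle points occur where the two diagonal entries have opposite signs: (-4, -2), (-4, 0), (-3, -1), (-3, 1), (1, -2), (1, 0), (4, -1), (4, 1). Count: 8.

8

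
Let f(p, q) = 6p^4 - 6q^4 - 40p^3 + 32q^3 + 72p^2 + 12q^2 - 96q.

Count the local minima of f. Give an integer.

2

f separates as a function of p plus a function of q, so ∇f=0 decouples.
∂f/∂p = 24p(p - 3)(p - 2) = 0 at p ∈ {0, 2, 3}; ∂f/∂q = -24(q - 4)(q - 1)(q + 1) = 0 at q ∈ {-1, 1, 4}.
The Hessian is diagonal: diag(f_pp, f_qq). Second derivatives: f_pp(0)=144, f_pp(2)=-48, f_pp(3)=72; f_qq(-1)=-240, f_qq(1)=144, f_qq(4)=-360.
Local minima occur where both diagonal entries positive: (0, 1), (3, 1). Count: 2.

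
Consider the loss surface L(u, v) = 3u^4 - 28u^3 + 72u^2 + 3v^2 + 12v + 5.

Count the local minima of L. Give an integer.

L separates as a function of u plus a function of v, so ∇L=0 decouples.
∂L/∂u = 12u(u - 4)(u - 3) = 0 at u ∈ {0, 3, 4}; ∂L/∂v = 6(v + 2) = 0 at v ∈ {-2}.
The Hessian is diagonal: diag(L_uu, L_vv). Second derivatives: L_uu(0)=144, L_uu(3)=-36, L_uu(4)=48; L_vv(-2)=6.
Local minima occur where both diagonal entries positive: (0, -2), (4, -2). Count: 2.

2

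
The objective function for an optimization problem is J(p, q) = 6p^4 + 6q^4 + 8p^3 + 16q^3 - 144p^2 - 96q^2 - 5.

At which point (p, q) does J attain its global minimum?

(-4, -4)

J(p,q) separates as A(p) + B(q) − 5, so its minimum is min A + min B − 5.
A'(p) = 24p(p - 3)(p + 4) vanishes at p ∈ {-4, 0, 3}; B'(q) = 24q(q - 2)(q + 4) vanishes at q ∈ {-4, 0, 2}.
Local minima of A (where A''>0): A(-4)=-1280, A(3)=-594. Local minima of B: B(-4)=-1024, B(2)=-160.
So the global minimum of J is A(-4) + B(-4) − 5 = -1280 − 1024 − 5 = -2309, attained at (-4, -4).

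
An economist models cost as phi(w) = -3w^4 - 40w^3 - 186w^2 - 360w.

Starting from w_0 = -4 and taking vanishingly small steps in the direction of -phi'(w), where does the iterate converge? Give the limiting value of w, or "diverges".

-3

phi'(w) = -12(w + 2)(w + 3)(w + 5), so phi'(-4) = -24.
Gradient descent moves in the -phi' direction, i.e. w is increasing.
The nearest critical point in that direction is w = -3, where phi'' = 24 > 0 (a local minimum). The iterate converges there.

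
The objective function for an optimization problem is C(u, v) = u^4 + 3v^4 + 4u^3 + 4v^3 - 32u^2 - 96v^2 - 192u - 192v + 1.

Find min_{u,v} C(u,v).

-2047

C(u,v) separates as P(u) + Q(v) + 1, so its minimum is min P + min Q + 1.
P'(u) = 4(u - 4)(u + 3)(u + 4) vanishes at u ∈ {-4, -3, 4}; Q'(v) = 12(v - 4)(v + 1)(v + 4) vanishes at v ∈ {-4, -1, 4}.
Local minima of P (where P''>0): P(-4)=256, P(4)=-768. Local minima of Q: Q(-4)=-256, Q(4)=-1280.
So the global minimum of C is P(4) + Q(4) + 1 = -768 − 1280 + 1 = -2047, attained at (4, 4).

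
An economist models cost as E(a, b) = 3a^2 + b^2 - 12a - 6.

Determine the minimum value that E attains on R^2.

-18

E(a,b) separates as P(a) + Q(b) − 6, so its minimum is min P + min Q − 6.
P'(a) = 6a - 12 vanishes at a ∈ {2}; Q'(b) = 2b vanishes at b ∈ {0}.
Local minima of P (where P''>0): P(2)=-12. Local minima of Q: Q(0)=0.
So the global minimum of E is P(2) + Q(0) − 6 = -12 + 0 − 6 = -18, attained at (2, 0).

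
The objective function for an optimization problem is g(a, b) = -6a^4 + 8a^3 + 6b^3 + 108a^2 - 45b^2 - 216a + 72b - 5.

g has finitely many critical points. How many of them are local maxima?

2

g separates as a function of a plus a function of b, so ∇g=0 decouples.
∂g/∂a = -24(a - 3)(a - 1)(a + 3) = 0 at a ∈ {-3, 1, 3}; ∂g/∂b = 18(b - 4)(b - 1) = 0 at b ∈ {1, 4}.
The Hessian is diagonal: diag(g_aa, g_bb). Second derivatives: g_aa(-3)=-576, g_aa(1)=192, g_aa(3)=-288; g_bb(1)=-54, g_bb(4)=54.
Local maxima occur where both diagonal entries negative: (-3, 1), (3, 1). Count: 2.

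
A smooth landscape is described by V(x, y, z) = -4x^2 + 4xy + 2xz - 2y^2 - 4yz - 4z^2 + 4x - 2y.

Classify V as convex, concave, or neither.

concave

V is quadratic, so its Hessian is the constant matrix H = [[-8, 4, 2], [4, -4, -4], [2, -4, -8]].
Leading principal minors: -8, 16, -48.
Signs alternate −, +, − ⇒ H ≺ 0 ⇒ concave.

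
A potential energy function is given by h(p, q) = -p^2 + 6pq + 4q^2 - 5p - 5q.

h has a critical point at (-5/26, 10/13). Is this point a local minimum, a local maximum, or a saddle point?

saddle point

The Hessian of h is constant: H = [[-2, 6], [6, 8]].
det(H) = (-2)·8 − 6² = -52.
Since det(H) < 0, H is indefinite and the critical point is a saddle point.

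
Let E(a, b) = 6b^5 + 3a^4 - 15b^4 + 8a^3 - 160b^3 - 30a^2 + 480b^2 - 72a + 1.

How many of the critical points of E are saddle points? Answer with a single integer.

6

E separates as a function of a plus a function of b, so ∇E=0 decouples.
∂E/∂a = 12(a - 2)(a + 1)(a + 3) = 0 at a ∈ {-3, -1, 2}; ∂E/∂b = 30b(b - 4)(b - 2)(b + 4) = 0 at b ∈ {-4, 0, 2, 4}.
The Hessian is diagonal: diag(E_aa, E_bb). Second derivatives: E_aa(-3)=120, E_aa(-1)=-72, E_aa(2)=180; E_bb(-4)=-5760, E_bb(0)=960, E_bb(2)=-720, E_bb(4)=1920.
Saddle points occur where the two diagonal entries have opposite signs: (-3, -4), (-3, 2), (-1, 0), (-1, 4), (2, -4), (2, 2). Count: 6.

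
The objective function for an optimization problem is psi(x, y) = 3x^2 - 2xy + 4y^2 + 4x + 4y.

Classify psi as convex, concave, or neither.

convex

psi is quadratic, so its Hessian is the constant matrix H = [[6, -2], [-2, 8]].
det(H) = 44, tr(H) = 14.
det(H) > 0 and tr(H) > 0, so H is positive definite everywhere: convex.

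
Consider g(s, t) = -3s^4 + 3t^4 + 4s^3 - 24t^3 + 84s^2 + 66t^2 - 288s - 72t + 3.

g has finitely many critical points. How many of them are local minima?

2

g separates as a function of s plus a function of t, so ∇g=0 decouples.
∂g/∂s = -12(s - 3)(s - 2)(s + 4) = 0 at s ∈ {-4, 2, 3}; ∂g/∂t = 12(t - 3)(t - 2)(t - 1) = 0 at t ∈ {1, 2, 3}.
The Hessian is diagonal: diag(g_ss, g_tt). Second derivatives: g_ss(-4)=-504, g_ss(2)=72, g_ss(3)=-84; g_tt(1)=24, g_tt(2)=-12, g_tt(3)=24.
Local minima occur where both diagonal entries positive: (2, 1), (2, 3). Count: 2.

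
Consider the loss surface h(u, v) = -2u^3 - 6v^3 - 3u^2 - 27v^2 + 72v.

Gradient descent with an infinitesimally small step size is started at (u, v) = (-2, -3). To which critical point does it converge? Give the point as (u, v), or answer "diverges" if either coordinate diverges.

(-1, -4)

h is separable, so gradient descent decouples: u follows -∂h/∂u, v follows -∂h/∂v.
∂h/∂u = -6u(u + 1); at u=-2 this is -12, so u increases.
∂h/∂v = -18(v - 1)(v + 4); at v=-3 this is 72, so v decreases.
u converges to its nearest critical value -1 (a local min of the u-part); v converges to -4. The iterate converges to (-1, -4).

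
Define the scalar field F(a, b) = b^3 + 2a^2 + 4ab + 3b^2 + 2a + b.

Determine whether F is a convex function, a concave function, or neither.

neither

The term b^3 is cubic, so the Hessian is not constant.
∂²F/∂b² = 6b + 6, which takes both signs as b varies (negative for sufficiently negative b). A diagonal entry of the Hessian changing sign means the Hessian is neither positive- nor negative-semidefinite on all of R^2.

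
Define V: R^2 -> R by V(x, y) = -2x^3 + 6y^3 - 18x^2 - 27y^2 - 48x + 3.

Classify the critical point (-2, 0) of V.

local maximum

The mixed partial ∂²V/∂x∂y is 0, so the Hessian at any point is diag(V_xx, V_yy) = diag(-12(x + 3), 18(2y - 3)).
At (-2, 0): H = diag(-12, -54).
Both eigenvalues are negative, so H is negative definite: a local maximum.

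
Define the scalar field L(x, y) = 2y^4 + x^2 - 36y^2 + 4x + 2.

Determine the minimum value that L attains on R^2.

-164

L(x,y) separates as P(x) + Q(y) + 2, so its minimum is min P + min Q + 2.
P'(x) = 2x + 4 vanishes at x ∈ {-2}; Q'(y) = 8y(y - 3)(y + 3) vanishes at y ∈ {-3, 0, 3}.
Local minima of P (where P''>0): P(-2)=-4. Local minima of Q: Q(-3)=-162, Q(3)=-162.
So the global minimum of L is P(-2) + Q(-3) + 2 = -4 − 162 + 2 = -164, attained at (-2, -3).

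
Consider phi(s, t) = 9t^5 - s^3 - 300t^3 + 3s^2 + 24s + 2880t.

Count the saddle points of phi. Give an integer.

phi separates as a function of s plus a function of t, so ∇phi=0 decouples.
∂phi/∂s = -3(s - 4)(s + 2) = 0 at s ∈ {-2, 4}; ∂phi/∂t = 45(t - 4)(t - 2)(t + 2)(t + 4) = 0 at t ∈ {-4, -2, 2, 4}.
The Hessian is diagonal: diag(phi_ss, phi_tt). Second derivatives: phi_ss(-2)=18, phi_ss(4)=-18; phi_tt(-4)=-4320, phi_tt(-2)=2160, phi_tt(2)=-2160, phi_tt(4)=4320.
Saddle points occur where the two diagonal entries have opposite signs: (-2, -4), (-2, 2), (4, -2), (4, 4). Count: 4.

4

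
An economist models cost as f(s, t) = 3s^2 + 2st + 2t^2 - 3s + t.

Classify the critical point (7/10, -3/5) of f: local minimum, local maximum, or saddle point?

local minimum

The Hessian of f is constant: H = [[6, 2], [2, 4]].
det(H) = 6·4 − 2² = 20.
det(H) > 0 and tr(H) = 10 > 0, so H is positive definite and the point is a local minimum.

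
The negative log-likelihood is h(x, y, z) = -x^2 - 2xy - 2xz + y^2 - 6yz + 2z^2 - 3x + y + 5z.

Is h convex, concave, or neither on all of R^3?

h is quadratic, so its Hessian is the constant matrix H = [[-2, -2, -2], [-2, 2, -6], [-2, -6, 4]].
Leading principal minors: -2, -8, -16.
Neither pattern holds ⇒ H is indefinite ⇒ neither convex nor concave.

neither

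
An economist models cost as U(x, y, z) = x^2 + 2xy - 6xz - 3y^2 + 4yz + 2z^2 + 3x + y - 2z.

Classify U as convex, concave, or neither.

neither

U is quadratic, so its Hessian is the constant matrix H = [[2, 2, -6], [2, -6, 4], [-6, 4, 4]].
Leading principal minors: 2, -16, 24.
Neither pattern holds ⇒ H is indefinite ⇒ neither convex nor concave.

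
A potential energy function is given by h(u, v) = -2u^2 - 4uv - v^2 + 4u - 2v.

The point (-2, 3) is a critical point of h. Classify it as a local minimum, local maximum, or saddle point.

saddle point

The Hessian of h is constant: H = [[-4, -4], [-4, -2]].
det(H) = (-4)·(-2) − (-4)² = -8.
Since det(H) < 0, H is indefinite and the critical point is a saddle point.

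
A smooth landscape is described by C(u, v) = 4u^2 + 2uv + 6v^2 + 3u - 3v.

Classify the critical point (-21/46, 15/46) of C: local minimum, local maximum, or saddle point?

local minimum

The Hessian of C is constant: H = [[8, 2], [2, 12]].
det(H) = 8·12 − 2² = 92.
det(H) > 0 and tr(H) = 20 > 0, so H is positive definite and the point is a local minimum.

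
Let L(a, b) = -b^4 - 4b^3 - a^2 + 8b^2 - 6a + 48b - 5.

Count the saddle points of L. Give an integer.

1

L separates as a function of a plus a function of b, so ∇L=0 decouples.
∂L/∂a = -2(a + 3) = 0 at a ∈ {-3}; ∂L/∂b = -4(b - 2)(b + 2)(b + 3) = 0 at b ∈ {-3, -2, 2}.
The Hessian is diagonal: diag(L_aa, L_bb). Second derivatives: L_aa(-3)=-2; L_bb(-3)=-20, L_bb(-2)=16, L_bb(2)=-80.
Saddle points occur where the two diagonal entries have opposite signs: (-3, -2). Count: 1.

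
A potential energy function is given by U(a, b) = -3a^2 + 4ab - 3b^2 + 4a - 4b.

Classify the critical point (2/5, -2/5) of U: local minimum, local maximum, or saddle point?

The Hessian of U is constant: H = [[-6, 4], [4, -6]].
det(H) = (-6)·(-6) − 4² = 20.
det(H) > 0 and tr(H) = -12 < 0, so H is negative definite and the point is a local maximum.

local maximum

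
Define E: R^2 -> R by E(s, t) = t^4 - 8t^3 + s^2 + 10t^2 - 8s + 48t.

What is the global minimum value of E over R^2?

-45

E(s,t) separates as P(s) + Q(t), so its minimum is min P + min Q.
P'(s) = 2s - 8 vanishes at s ∈ {4}; Q'(t) = 4(t - 4)(t - 3)(t + 1) vanishes at t ∈ {-1, 3, 4}.
Local minima of P (where P''>0): P(4)=-16. Local minima of Q: Q(-1)=-29, Q(4)=96.
So the global minimum of E is P(4) + Q(-1) = -16 − 29 = -45, attained at (4, -1).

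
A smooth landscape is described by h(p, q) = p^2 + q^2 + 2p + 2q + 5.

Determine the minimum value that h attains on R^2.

h(p,q) separates as A(p) + B(q) + 5, so its minimum is min A + min B + 5.
A'(p) = 2p + 2 vanishes at p ∈ {-1}; B'(q) = 2q + 2 vanishes at q ∈ {-1}.
Local minima of A (where A''>0): A(-1)=-1. Local minima of B: B(-1)=-1.
So the global minimum of h is A(-1) + B(-1) + 5 = -1 − 1 + 5 = 3, attained at (-1, -1).

3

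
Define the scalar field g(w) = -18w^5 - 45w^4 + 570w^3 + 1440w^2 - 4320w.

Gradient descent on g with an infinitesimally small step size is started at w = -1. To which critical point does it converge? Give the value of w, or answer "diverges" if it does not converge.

g'(w) = -90(w - 4)(w - 1)(w + 3)(w + 4), so g'(-1) = -5400.
Gradient descent moves in the -g' direction, i.e. w is increasing.
The nearest critical point in that direction is w = 1, where g'' = 5400 > 0 (a local minimum). The iterate converges there.

1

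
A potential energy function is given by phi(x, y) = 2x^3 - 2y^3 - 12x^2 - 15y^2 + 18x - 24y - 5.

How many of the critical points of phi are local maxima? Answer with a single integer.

1

phi separates as a function of x plus a function of y, so ∇phi=0 decouples.
∂phi/∂x = 6(x - 3)(x - 1) = 0 at x ∈ {1, 3}; ∂phi/∂y = -6(y + 1)(y + 4) = 0 at y ∈ {-4, -1}.
The Hessian is diagonal: diag(phi_xx, phi_yy). Second derivatives: phi_xx(1)=-12, phi_xx(3)=12; phi_yy(-4)=18, phi_yy(-1)=-18.
Local maxima occur where both diagonal entries negative: (1, -1). Count: 1.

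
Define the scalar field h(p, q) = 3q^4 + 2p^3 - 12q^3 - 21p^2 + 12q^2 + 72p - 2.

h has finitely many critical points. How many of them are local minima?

2

h separates as a function of p plus a function of q, so ∇h=0 decouples.
∂h/∂p = 6(p - 4)(p - 3) = 0 at p ∈ {3, 4}; ∂h/∂q = 12q(q - 2)(q - 1) = 0 at q ∈ {0, 1, 2}.
The Hessian is diagonal: diag(h_pp, h_qq). Second derivatives: h_pp(3)=-6, h_pp(4)=6; h_qq(0)=24, h_qq(1)=-12, h_qq(2)=24.
Local minima occur where both diagonal entries positive: (4, 0), (4, 2). Count: 2.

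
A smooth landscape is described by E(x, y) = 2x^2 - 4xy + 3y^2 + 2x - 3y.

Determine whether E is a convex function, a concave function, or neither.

convex

E is quadratic, so its Hessian is the constant matrix H = [[4, -4], [-4, 6]].
det(H) = 8, tr(H) = 10.
det(H) > 0 and tr(H) > 0, so H is positive definite everywhere: convex.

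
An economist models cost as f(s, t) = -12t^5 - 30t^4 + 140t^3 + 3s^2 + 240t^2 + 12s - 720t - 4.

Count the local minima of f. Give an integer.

2

f separates as a function of s plus a function of t, so ∇f=0 decouples.
∂f/∂s = 6(s + 2) = 0 at s ∈ {-2}; ∂f/∂t = -60(t - 2)(t - 1)(t + 2)(t + 3) = 0 at t ∈ {-3, -2, 1, 2}.
The Hessian is diagonal: diag(f_ss, f_tt). Second derivatives: f_ss(-2)=6; f_tt(-3)=1200, f_tt(-2)=-720, f_tt(1)=720, f_tt(2)=-1200.
Local minima occur where both diagonal entries positive: (-2, -3), (-2, 1). Count: 2.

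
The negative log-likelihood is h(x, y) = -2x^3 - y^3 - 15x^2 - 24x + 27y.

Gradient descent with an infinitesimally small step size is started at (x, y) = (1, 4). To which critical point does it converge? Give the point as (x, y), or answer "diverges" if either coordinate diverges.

h is separable, so gradient descent decouples: x follows -∂h/∂x, y follows -∂h/∂y.
∂h/∂x = -6(x + 1)(x + 4); at x=1 this is -60, so x increases.
∂h/∂y = -3(y - 3)(y + 3); at y=4 this is -21, so y increases.
The x-coordinate has no critical point in that direction and runs off to infinity.

diverges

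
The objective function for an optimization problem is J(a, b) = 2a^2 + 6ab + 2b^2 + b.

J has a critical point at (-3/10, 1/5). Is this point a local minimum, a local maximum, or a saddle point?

The Hessian of J is constant: H = [[4, 6], [6, 4]].
det(H) = 4·4 − 6² = -20.
Since det(H) < 0, H is indefinite and the critical point is a saddle point.

saddle point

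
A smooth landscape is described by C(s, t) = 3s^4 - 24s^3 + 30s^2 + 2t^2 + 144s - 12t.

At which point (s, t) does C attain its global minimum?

C(s,t) separates as P(s) + Q(t), so its minimum is min P + min Q.
P'(s) = 12(s - 4)(s - 3)(s + 1) vanishes at s ∈ {-1, 3, 4}; Q'(t) = 4(t - 3) vanishes at t ∈ {3}.
Local minima of P (where P''>0): P(-1)=-87, P(4)=288. Local minima of Q: Q(3)=-18.
So the global minimum of C is P(-1) + Q(3) = -87 − 18 = -105, attained at (-1, 3).

(-1, 3)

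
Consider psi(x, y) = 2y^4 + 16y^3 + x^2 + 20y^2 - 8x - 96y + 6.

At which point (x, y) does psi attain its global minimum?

psi(x,y) separates as P(x) + Q(y) + 6, so its minimum is min P + min Q + 6.
P'(x) = 2x - 8 vanishes at x ∈ {4}; Q'(y) = 8(y - 1)(y + 3)(y + 4) vanishes at y ∈ {-4, -3, 1}.
Local minima of P (where P''>0): P(4)=-16. Local minima of Q: Q(-4)=192, Q(1)=-58.
So the global minimum of psi is P(4) + Q(1) + 6 = -16 − 58 + 6 = -68, attained at (4, 1).

(4, 1)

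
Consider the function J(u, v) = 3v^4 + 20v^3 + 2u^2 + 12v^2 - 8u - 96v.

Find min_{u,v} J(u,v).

J(u,v) separates as P(u) + Q(v), so its minimum is min P + min Q.
P'(u) = 4u - 8 vanishes at u ∈ {2}; Q'(v) = 12(v - 1)(v + 2)(v + 4) vanishes at v ∈ {-4, -2, 1}.
Local minima of P (where P''>0): P(2)=-8. Local minima of Q: Q(-4)=64, Q(1)=-61.
So the global minimum of J is P(2) + Q(1) = -8 − 61 = -69, attained at (2, 1).

-69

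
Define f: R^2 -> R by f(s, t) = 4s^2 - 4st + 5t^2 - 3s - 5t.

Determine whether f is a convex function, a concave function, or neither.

convex

f is quadratic, so its Hessian is the constant matrix H = [[8, -4], [-4, 10]].
det(H) = 64, tr(H) = 18.
det(H) > 0 and tr(H) > 0, so H is positive definite everywhere: convex.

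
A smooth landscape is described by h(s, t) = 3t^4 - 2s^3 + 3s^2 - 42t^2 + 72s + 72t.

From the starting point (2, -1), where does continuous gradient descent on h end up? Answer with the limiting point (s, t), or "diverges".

(-3, -3)

h is separable, so gradient descent decouples: s follows -∂h/∂s, t follows -∂h/∂t.
∂h/∂s = -6(s - 4)(s + 3); at s=2 this is 60, so s decreases.
∂h/∂t = 12(t - 2)(t - 1)(t + 3); at t=-1 this is 144, so t decreases.
s converges to its nearest critical value -3 (a local min of the s-part); t converges to -3. The iterate converges to (-3, -3).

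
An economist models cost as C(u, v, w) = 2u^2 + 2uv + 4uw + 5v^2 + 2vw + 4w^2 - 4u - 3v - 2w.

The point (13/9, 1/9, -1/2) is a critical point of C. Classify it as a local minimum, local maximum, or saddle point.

The Hessian is constant: H = [[4, 2, 4], [2, 10, 2], [4, 2, 8]].
Leading principal minors: Δ₁ = 4, Δ₂ = 36, Δ₃ = 144.
All leading minors are positive, so H is positive definite: a local minimum.

local minimum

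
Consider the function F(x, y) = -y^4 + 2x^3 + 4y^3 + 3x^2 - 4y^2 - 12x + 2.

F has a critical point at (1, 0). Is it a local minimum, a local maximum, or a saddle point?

The mixed partial ∂²F/∂x∂y is 0, so the Hessian at any point is diag(F_xx, F_yy) = diag(6(2x + 1), 4(-3y^2 + 6y - 2)).
At (1, 0): H = diag(18, -8).
The eigenvalues have opposite signs, so H is indefinite: a saddle point.

saddle point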